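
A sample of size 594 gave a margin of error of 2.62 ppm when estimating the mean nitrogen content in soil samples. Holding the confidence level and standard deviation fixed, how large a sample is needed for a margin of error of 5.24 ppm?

149

Margin of error scales as 1/√n, so n₂ = n₁·(E₁/E₂)².
n₂ = 594 × (2.62/5.24)² = 594 × 0.25 = 148.50
Round up: n₂ = 149.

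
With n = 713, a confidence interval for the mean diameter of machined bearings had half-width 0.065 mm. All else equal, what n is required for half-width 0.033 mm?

2767

Margin of error scales as 1/√n, so n₂ = n₁·(E₁/E₂)².
n₂ = 713 × (0.065/0.033)² = 713 × 3.88 = 2766.44
Round up: n₂ = 2767.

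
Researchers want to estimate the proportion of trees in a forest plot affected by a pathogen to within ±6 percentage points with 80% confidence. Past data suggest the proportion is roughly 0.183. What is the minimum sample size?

For a proportion with margin E = 0.06 at 80% confidence, z = 1.282.
n = p̂(1−p̂)(z/E)² = 0.183 × 0.817 × (1.282/0.06)² = 68.26
Round up: n = 69.

69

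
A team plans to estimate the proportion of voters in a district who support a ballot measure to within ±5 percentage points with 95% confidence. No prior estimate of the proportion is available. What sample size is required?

385

For a proportion with margin E = 0.05 at 95% confidence, z = 1.960.
With no prior estimate, use p = 0.5, which maximizes p(1−p) at 0.25.
n = 0.25 × (z/E)² = 0.25 × (1.960/0.05)² = 384.16
Round up: n = 385.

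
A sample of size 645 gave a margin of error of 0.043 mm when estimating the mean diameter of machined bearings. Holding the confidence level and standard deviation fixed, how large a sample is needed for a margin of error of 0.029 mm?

n = 1419

Margin of error scales as 1/√n, so n₂ = n₁·(E₁/E₂)².
n₂ = 645 × (0.043/0.029)² = 645 × 2.199 = 1418.35
Round up: n₂ = 1419.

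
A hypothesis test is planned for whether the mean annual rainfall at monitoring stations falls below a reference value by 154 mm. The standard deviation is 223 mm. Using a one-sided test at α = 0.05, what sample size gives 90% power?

18

For a one-sample z-test, n = ((z_α + z_β)·σ/δ)².
z_α = 1.645 (one-sided α = 0.05); z_β = 1.282 (power 90% → β = 0.1).
n = (2.927 × 223 / 154)² = 17.96
Round up: n = 18.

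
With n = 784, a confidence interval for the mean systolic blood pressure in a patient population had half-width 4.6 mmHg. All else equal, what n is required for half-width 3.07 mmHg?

1761

Margin of error scales as 1/√n, so n₂ = n₁·(E₁/E₂)².
n₂ = 784 × (4.6/3.07)² = 784 × 2.245 = 1760.08
Round up: n₂ = 1761.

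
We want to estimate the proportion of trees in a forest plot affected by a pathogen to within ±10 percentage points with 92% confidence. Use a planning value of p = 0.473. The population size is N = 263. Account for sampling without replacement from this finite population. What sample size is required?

For a proportion with margin E = 0.1 at 92% confidence, z = 1.751.
n = p̂(1−p̂)(z/E)² = 0.473 × 0.527 × (1.751/0.1)² = 76.43 — call this n₀.
Finite-population correction with N = 263: n = n₀ / (1 + (n₀−1)/N) = 76.43 / 1.287 = 59.39
Round up: n = 60.

60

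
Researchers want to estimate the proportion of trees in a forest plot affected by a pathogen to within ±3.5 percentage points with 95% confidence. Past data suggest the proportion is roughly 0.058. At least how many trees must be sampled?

For a proportion with margin E = 0.035 at 95% confidence, z = 1.960.
n = p̂(1−p̂)(z/E)² = 0.058 × 0.942 × (1.960/0.035)² = 171.34
Round up: n = 172.

172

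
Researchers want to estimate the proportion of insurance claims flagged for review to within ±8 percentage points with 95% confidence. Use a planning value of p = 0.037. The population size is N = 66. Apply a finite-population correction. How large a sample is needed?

For a proportion with margin E = 0.08 at 95% confidence, z = 1.960.
n = p̂(1−p̂)(z/E)² = 0.037 × 0.963 × (1.960/0.08)² = 21.39 — call this n₀.
Finite-population correction with N = 66: n = n₀ / (1 + (n₀−1)/N) = 21.39 / 1.309 = 16.34
Round up: n = 17.

17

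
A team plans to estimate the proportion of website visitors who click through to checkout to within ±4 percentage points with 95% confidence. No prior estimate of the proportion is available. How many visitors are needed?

n = 601

For a proportion with margin E = 0.04 at 95% confidence, z = 1.960.
With no prior estimate, use p = 0.5, which maximizes p(1−p) at 0.25.
n = 0.25 × (z/E)² = 0.25 × (1.960/0.04)² = 600.25
Round up: n = 601.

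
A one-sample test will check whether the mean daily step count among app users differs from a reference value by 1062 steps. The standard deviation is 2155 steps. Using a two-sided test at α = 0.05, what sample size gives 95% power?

For a one-sample z-test, n = ((z_{α/2} + z_β)·σ/δ)².
z_{α/2} = 1.960 (two-sided α = 0.05); z_β = 1.645 (power 95% → β = 0.05).
n = (3.605 × 2155 / 1062)² = 53.51
Round up: n = 54.

54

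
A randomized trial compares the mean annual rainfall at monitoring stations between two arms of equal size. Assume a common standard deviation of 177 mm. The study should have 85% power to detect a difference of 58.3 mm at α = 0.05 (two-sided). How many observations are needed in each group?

166 per group

For two equal groups, n per group = 2·((z_{α/2} + z_β)·σ/δ)².
z_{α/2} = 1.960; z_β = 1.036 (power 85%).
n = 2 × (2.996 × 177 / 58.3)² = 2 × 82.74 = 165.48
Round up: n = 166 per group.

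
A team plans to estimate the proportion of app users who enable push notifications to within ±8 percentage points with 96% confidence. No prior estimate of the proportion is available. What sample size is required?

For a proportion with margin E = 0.08 at 96% confidence, z = 2.054.
With no prior estimate, use p = 0.5, which maximizes p(1−p) at 0.25.
n = 0.25 × (z/E)² = 0.25 × (2.054/0.08)² = 164.80
Round up: n = 165.

165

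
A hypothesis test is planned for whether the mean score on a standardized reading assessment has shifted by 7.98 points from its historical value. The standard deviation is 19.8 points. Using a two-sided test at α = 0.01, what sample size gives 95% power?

110

For a one-sample z-test, n = ((z_{α/2} + z_β)·σ/δ)².
z_{α/2} = 2.576 (two-sided α = 0.01); z_β = 1.645 (power 95% → β = 0.05).
n = (4.221 × 19.8 / 7.98)² = 109.69
Round up: n = 110.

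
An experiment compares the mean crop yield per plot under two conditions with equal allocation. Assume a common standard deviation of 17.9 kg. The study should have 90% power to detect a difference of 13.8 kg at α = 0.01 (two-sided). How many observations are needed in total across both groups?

102 total

For two equal groups, n per group = 2·((z_{α/2} + z_β)·σ/δ)².
z_{α/2} = 2.576; z_β = 1.282 (power 90%).
n = 2 × (3.858 × 17.9 / 13.8)² = 2 × 25.04 = 50.08
Round up: n = 51 per group.
Total across both groups: 2 × 51 = 102.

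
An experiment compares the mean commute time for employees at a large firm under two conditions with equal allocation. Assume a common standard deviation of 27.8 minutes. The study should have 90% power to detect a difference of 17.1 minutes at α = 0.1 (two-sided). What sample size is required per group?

46 per group

For two equal groups, n per group = 2·((z_{α/2} + z_β)·σ/δ)².
z_{α/2} = 1.645; z_β = 1.282 (power 90%).
n = 2 × (2.927 × 27.8 / 17.1)² = 2 × 22.64 = 45.28
Round up: n = 46 per group.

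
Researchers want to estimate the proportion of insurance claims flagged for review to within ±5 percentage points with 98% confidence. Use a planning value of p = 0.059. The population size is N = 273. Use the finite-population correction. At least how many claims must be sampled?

For a proportion with margin E = 0.05 at 98% confidence, z = 2.326.
n = p̂(1−p̂)(z/E)² = 0.059 × 0.941 × (2.326/0.05)² = 120.15 — call this n₀.
Finite-population correction with N = 273: n = n₀ / (1 + (n₀−1)/N) = 120.15 / 1.436 = 83.67
Round up: n = 84.

n = 84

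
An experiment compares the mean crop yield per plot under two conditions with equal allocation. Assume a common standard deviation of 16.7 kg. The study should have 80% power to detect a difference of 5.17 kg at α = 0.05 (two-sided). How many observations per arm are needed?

For two equal groups, n per group = 2·((z_{α/2} + z_β)·σ/δ)².
z_{α/2} = 1.960; z_β = 0.842 (power 80%).
n = 2 × (2.802 × 16.7 / 5.17)² = 2 × 81.92 = 163.84
Round up: n = 164 per group.

164 per group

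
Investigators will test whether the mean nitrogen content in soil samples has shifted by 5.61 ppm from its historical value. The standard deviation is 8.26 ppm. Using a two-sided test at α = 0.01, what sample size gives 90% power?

n = 33

For a one-sample z-test, n = ((z_{α/2} + z_β)·σ/δ)².
z_{α/2} = 2.576 (two-sided α = 0.01); z_β = 1.282 (power 90% → β = 0.1).
n = (3.858 × 8.26 / 5.61)² = 32.27
Round up: n = 33.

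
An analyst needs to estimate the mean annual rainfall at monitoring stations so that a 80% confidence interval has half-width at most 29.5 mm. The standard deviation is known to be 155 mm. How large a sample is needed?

For a mean, the margin of error is E = z·σ/√n, so n = (zσ/E)².
At 80% confidence, z = 1.282.
n = (1.282 × 155 / 29.5)² = 45.37
Round up: n = 46.

46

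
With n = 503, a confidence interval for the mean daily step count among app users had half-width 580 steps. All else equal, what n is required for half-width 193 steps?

4543

Margin of error scales as 1/√n, so n₂ = n₁·(E₁/E₂)².
n₂ = 503 × (580/193)² = 503 × 9.031 = 4542.59
Round up: n₂ = 4543.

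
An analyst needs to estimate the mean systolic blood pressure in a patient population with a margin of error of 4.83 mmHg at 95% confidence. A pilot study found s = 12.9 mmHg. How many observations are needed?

28

For a mean, the margin of error is E = z·σ/√n, so n = (zσ/E)².
At 95% confidence, z = 1.960.
n = (1.960 × 12.9 / 4.83)² = 27.40
Round up: n = 28.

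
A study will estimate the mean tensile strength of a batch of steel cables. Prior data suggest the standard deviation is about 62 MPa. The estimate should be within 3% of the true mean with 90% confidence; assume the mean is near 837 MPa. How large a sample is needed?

For a mean, the margin of error is E = z·σ/√n, so n = (zσ/E)².
At 90% confidence, z = 1.645.
E = 3% of 837 = 25.11 MPa.
n = (1.645 × 62 / 25.11)² = 16.50
Round up: n = 17.

17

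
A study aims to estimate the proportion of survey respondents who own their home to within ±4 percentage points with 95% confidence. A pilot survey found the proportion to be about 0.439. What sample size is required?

n = 592

For a proportion with margin E = 0.04 at 95% confidence, z = 1.960.
n = p̂(1−p̂)(z/E)² = 0.439 × 0.561 × (1.960/0.04)² = 591.32
Round up: n = 592.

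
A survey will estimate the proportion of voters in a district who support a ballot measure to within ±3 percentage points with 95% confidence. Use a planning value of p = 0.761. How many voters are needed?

777

For a proportion with margin E = 0.03 at 95% confidence, z = 1.960.
n = p̂(1−p̂)(z/E)² = 0.761 × 0.239 × (1.960/0.03)² = 776.34
Round up: n = 777.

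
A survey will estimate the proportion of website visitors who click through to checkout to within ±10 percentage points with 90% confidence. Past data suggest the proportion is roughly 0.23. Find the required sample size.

48

For a proportion with margin E = 0.1 at 90% confidence, z = 1.645.
n = p̂(1−p̂)(z/E)² = 0.23 × 0.77 × (1.645/0.1)² = 47.92
Round up: n = 48.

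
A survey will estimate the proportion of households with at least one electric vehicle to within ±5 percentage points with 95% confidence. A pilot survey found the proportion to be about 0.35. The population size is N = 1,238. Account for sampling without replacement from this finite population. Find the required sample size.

For a proportion with margin E = 0.05 at 95% confidence, z = 1.960.
n = p̂(1−p̂)(z/E)² = 0.35 × 0.65 × (1.960/0.05)² = 349.59 — call this n₀.
Finite-population correction with N = 1,238: n = n₀ / (1 + (n₀−1)/N) = 349.59 / 1.282 = 272.69
Round up: n = 273.

n = 273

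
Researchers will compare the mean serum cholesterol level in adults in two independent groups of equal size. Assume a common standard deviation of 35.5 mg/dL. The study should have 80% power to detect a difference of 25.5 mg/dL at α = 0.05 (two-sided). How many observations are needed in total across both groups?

62 total

For two equal groups, n per group = 2·((z_{α/2} + z_β)·σ/δ)².
z_{α/2} = 1.960; z_β = 0.842 (power 80%).
n = 2 × (2.802 × 35.5 / 25.5)² = 2 × 15.22 = 30.44
Round up: n = 31 per group.
Total across both groups: 2 × 31 = 62.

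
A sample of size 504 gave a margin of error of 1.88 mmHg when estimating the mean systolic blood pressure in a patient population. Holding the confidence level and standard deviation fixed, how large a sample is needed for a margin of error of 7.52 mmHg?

32

Margin of error scales as 1/√n, so n₂ = n₁·(E₁/E₂)².
n₂ = 504 × (1.88/7.52)² = 504 × 0.0625 = 31.50
Round up: n₂ = 32.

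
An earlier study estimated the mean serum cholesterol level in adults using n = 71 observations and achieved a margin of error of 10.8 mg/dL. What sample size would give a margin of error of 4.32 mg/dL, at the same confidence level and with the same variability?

Margin of error scales as 1/√n, so n₂ = n₁·(E₁/E₂)².
n₂ = 71 × (10.8/4.32)² = 71 × 6.25 = 443.75
Round up: n₂ = 444.

n = 444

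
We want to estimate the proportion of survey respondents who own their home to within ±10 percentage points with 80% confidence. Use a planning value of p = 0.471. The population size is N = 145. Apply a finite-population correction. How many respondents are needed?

n = 33

For a proportion with margin E = 0.1 at 80% confidence, z = 1.282.
n = p̂(1−p̂)(z/E)² = 0.471 × 0.529 × (1.282/0.1)² = 40.95 — call this n₀.
Finite-population correction with N = 145: n = n₀ / (1 + (n₀−1)/N) = 40.95 / 1.276 = 32.09
Round up: n = 33.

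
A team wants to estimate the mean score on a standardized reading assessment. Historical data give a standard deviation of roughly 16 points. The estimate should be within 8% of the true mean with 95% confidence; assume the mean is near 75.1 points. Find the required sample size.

For a mean, the margin of error is E = z·σ/√n, so n = (zσ/E)².
At 95% confidence, z = 1.960.
E = 8% of 75.1 = 6.008 points.
n = (1.960 × 16 / 6.008)² = 27.25
Round up: n = 28.

28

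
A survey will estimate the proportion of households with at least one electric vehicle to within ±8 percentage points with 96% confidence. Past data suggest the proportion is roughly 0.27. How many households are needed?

n = 130

For a proportion with margin E = 0.08 at 96% confidence, z = 2.054.
n = p̂(1−p̂)(z/E)² = 0.27 × 0.73 × (2.054/0.08)² = 129.93
Round up: n = 130.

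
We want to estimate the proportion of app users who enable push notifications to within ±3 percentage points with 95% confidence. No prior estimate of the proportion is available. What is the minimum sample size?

1068

For a proportion with margin E = 0.03 at 95% confidence, z = 1.960.
With no prior estimate, use p = 0.5, which maximizes p(1−p) at 0.25.
n = 0.25 × (z/E)² = 0.25 × (1.960/0.03)² = 1067.11
Round up: n = 1068.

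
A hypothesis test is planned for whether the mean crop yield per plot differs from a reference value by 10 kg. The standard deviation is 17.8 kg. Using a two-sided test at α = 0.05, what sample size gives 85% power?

For a one-sample z-test, n = ((z_{α/2} + z_β)·σ/δ)².
z_{α/2} = 1.960 (two-sided α = 0.05); z_β = 1.036 (power 85% → β = 0.15).
n = (2.996 × 17.8 / 10)² = 28.44
Round up: n = 29.

29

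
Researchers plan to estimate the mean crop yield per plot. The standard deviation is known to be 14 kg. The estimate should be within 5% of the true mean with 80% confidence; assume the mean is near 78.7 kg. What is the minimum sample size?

n = 21

For a mean, the margin of error is E = z·σ/√n, so n = (zσ/E)².
At 80% confidence, z = 1.282.
E = 5% of 78.7 = 3.935 kg.
n = (1.282 × 14 / 3.935)² = 20.80
Round up: n = 21.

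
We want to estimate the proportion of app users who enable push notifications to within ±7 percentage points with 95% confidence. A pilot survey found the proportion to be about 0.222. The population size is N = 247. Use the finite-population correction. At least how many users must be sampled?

For a proportion with margin E = 0.07 at 95% confidence, z = 1.960.
n = p̂(1−p̂)(z/E)² = 0.222 × 0.778 × (1.960/0.07)² = 135.41 — call this n₀.
Finite-population correction with N = 247: n = n₀ / (1 + (n₀−1)/N) = 135.41 / 1.544 = 87.70
Round up: n = 88.

88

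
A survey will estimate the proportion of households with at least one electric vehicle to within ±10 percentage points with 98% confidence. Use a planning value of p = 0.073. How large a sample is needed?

For a proportion with margin E = 0.1 at 98% confidence, z = 2.326.
n = p̂(1−p̂)(z/E)² = 0.073 × 0.927 × (2.326/0.1)² = 36.61
Round up: n = 37.

37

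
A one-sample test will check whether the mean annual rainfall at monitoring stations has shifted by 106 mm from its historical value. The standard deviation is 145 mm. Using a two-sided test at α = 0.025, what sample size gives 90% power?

n = 24

For a one-sample z-test, n = ((z_{α/2} + z_β)·σ/δ)².
z_{α/2} = 2.241 (two-sided α = 0.025); z_β = 1.282 (power 90% → β = 0.1).
n = (3.523 × 145 / 106)² = 23.22
Round up: n = 24.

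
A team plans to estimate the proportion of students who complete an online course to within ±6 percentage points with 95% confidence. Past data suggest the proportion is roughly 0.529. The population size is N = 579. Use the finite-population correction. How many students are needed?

n = 183

For a proportion with margin E = 0.06 at 95% confidence, z = 1.960.
n = p̂(1−p̂)(z/E)² = 0.529 × 0.471 × (1.960/0.06)² = 265.88 — call this n₀.
Finite-population correction with N = 579: n = n₀ / (1 + (n₀−1)/N) = 265.88 / 1.457 = 182.48
Round up: n = 183.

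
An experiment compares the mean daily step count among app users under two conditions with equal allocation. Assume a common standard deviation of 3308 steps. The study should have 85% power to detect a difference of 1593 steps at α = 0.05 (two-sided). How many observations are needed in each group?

For two equal groups, n per group = 2·((z_{α/2} + z_β)·σ/δ)².
z_{α/2} = 1.960; z_β = 1.036 (power 85%).
n = 2 × (2.996 × 3308 / 1593)² = 2 × 38.71 = 77.42
Round up: n = 78 per group.

78 per group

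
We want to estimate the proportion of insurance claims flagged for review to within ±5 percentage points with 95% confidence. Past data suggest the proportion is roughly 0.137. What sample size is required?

182

For a proportion with margin E = 0.05 at 95% confidence, z = 1.960.
n = p̂(1−p̂)(z/E)² = 0.137 × 0.863 × (1.960/0.05)² = 181.68
Round up: n = 182.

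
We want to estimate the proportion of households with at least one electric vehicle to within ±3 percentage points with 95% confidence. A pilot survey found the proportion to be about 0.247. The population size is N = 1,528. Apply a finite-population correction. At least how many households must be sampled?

523

For a proportion with margin E = 0.03 at 95% confidence, z = 1.960.
n = p̂(1−p̂)(z/E)² = 0.247 × 0.753 × (1.960/0.03)² = 793.89 — call this n₀.
Finite-population correction with N = 1,528: n = n₀ / (1 + (n₀−1)/N) = 793.89 / 1.519 = 522.64
Round up: n = 523.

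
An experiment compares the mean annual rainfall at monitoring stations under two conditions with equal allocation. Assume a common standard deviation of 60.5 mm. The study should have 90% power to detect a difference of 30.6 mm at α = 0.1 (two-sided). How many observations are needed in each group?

For two equal groups, n per group = 2·((z_{α/2} + z_β)·σ/δ)².
z_{α/2} = 1.645; z_β = 1.282 (power 90%).
n = 2 × (2.927 × 60.5 / 30.6)² = 2 × 33.49 = 66.98
Round up: n = 67 per group.

67 per group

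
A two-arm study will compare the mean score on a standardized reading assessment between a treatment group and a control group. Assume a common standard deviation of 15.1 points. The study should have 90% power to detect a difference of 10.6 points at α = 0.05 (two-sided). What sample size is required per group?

43 per group

For two equal groups, n per group = 2·((z_{α/2} + z_β)·σ/δ)².
z_{α/2} = 1.960; z_β = 1.282 (power 90%).
n = 2 × (3.242 × 15.1 / 10.6)² = 2 × 21.33 = 42.66
Round up: n = 43 per group.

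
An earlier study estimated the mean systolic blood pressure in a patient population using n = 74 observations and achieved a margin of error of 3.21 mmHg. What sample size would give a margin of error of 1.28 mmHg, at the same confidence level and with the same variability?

466

Margin of error scales as 1/√n, so n₂ = n₁·(E₁/E₂)².
n₂ = 74 × (3.21/1.28)² = 74 × 6.289 = 465.39
Round up: n₂ = 466.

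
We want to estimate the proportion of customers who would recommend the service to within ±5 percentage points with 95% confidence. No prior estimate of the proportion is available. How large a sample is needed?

For a proportion with margin E = 0.05 at 95% confidence, z = 1.960.
With no prior estimate, use p = 0.5, which maximizes p(1−p) at 0.25.
n = 0.25 × (z/E)² = 0.25 × (1.960/0.05)² = 384.16
Round up: n = 385.

n = 385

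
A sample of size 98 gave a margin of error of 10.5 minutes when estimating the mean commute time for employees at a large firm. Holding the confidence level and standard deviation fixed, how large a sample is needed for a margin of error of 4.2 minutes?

Margin of error scales as 1/√n, so n₂ = n₁·(E₁/E₂)².
n₂ = 98 × (10.5/4.2)² = 98 × 6.25 = 612.50
Round up: n₂ = 613.

613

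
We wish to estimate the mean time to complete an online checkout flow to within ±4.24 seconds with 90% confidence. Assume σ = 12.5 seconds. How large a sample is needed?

24

For a mean, the margin of error is E = z·σ/√n, so n = (zσ/E)².
At 90% confidence, z = 1.645.
n = (1.645 × 12.5 / 4.24)² = 23.52
Round up: n = 24.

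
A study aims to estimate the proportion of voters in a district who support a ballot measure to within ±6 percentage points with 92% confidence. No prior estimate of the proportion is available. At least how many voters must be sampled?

For a proportion with margin E = 0.06 at 92% confidence, z = 1.751.
With no prior estimate, use p = 0.5, which maximizes p(1−p) at 0.25.
n = 0.25 × (z/E)² = 0.25 × (1.751/0.06)² = 212.92
Round up: n = 213.

n = 213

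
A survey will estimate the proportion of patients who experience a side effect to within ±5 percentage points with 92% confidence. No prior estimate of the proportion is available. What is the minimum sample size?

307

For a proportion with margin E = 0.05 at 92% confidence, z = 1.751.
With no prior estimate, use p = 0.5, which maximizes p(1−p) at 0.25.
n = 0.25 × (z/E)² = 0.25 × (1.751/0.05)² = 306.60
Round up: n = 307.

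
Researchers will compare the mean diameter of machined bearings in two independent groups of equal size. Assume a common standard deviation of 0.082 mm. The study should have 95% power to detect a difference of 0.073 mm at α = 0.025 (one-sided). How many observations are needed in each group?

33 per group

For two equal groups, n per group = 2·((z_α + z_β)·σ/δ)².
z_α = 1.960; z_β = 1.645 (power 95%).
n = 2 × (3.605 × 0.082 / 0.073)² = 2 × 16.40 = 32.80
Round up: n = 33 per group.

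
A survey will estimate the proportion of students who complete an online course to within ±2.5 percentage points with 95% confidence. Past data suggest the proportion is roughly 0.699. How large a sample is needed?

For a proportion with margin E = 0.025 at 95% confidence, z = 1.960.
n = p̂(1−p̂)(z/E)² = 0.699 × 0.301 × (1.960/0.025)² = 1293.23
Round up: n = 1294.

1294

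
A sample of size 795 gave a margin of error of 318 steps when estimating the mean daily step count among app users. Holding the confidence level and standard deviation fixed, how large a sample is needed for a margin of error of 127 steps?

4985

Margin of error scales as 1/√n, so n₂ = n₁·(E₁/E₂)².
n₂ = 795 × (318/127)² = 795 × 6.27 = 4984.65
Round up: n₂ = 4985.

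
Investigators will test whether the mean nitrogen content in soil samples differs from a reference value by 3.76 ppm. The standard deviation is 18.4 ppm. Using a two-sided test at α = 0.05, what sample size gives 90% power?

252

For a one-sample z-test, n = ((z_{α/2} + z_β)·σ/δ)².
z_{α/2} = 1.960 (two-sided α = 0.05); z_β = 1.282 (power 90% → β = 0.1).
n = (3.242 × 18.4 / 3.76)² = 251.70
Round up: n = 252.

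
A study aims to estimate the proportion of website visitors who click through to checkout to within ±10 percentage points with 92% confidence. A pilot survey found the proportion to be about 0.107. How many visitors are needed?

30

For a proportion with margin E = 0.1 at 92% confidence, z = 1.751.
n = p̂(1−p̂)(z/E)² = 0.107 × 0.893 × (1.751/0.1)² = 29.30
Round up: n = 30.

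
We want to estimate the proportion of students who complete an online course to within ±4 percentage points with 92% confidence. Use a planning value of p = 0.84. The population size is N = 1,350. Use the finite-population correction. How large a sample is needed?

For a proportion with margin E = 0.04 at 92% confidence, z = 1.751.
n = p̂(1−p̂)(z/E)² = 0.84 × 0.16 × (1.751/0.04)² = 257.54 — call this n₀.
Finite-population correction with N = 1,350: n = n₀ / (1 + (n₀−1)/N) = 257.54 / 1.19 = 216.42
Round up: n = 217.

217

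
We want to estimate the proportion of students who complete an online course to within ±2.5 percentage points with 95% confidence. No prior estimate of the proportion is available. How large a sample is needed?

1537

For a proportion with margin E = 0.025 at 95% confidence, z = 1.960.
With no prior estimate, use p = 0.5, which maximizes p(1−p) at 0.25.
n = 0.25 × (z/E)² = 0.25 × (1.960/0.025)² = 1536.64
Round up: n = 1537.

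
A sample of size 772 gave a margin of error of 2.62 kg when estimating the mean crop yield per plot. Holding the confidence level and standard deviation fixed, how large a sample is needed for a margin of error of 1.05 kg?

4807

Margin of error scales as 1/√n, so n₂ = n₁·(E₁/E₂)².
n₂ = 772 × (2.62/1.05)² = 772 × 6.226 = 4806.47
Round up: n₂ = 4807.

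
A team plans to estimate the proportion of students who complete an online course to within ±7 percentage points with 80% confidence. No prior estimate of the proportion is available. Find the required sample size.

For a proportion with margin E = 0.07 at 80% confidence, z = 1.282.
With no prior estimate, use p = 0.5, which maximizes p(1−p) at 0.25.
n = 0.25 × (z/E)² = 0.25 × (1.282/0.07)² = 83.85
Round up: n = 84.

n = 84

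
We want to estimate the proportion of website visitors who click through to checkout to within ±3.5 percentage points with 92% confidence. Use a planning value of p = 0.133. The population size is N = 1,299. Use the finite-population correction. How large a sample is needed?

For a proportion with margin E = 0.035 at 92% confidence, z = 1.751.
n = p̂(1−p̂)(z/E)² = 0.133 × 0.867 × (1.751/0.035)² = 288.61 — call this n₀.
Finite-population correction with N = 1,299: n = n₀ / (1 + (n₀−1)/N) = 288.61 / 1.221 = 236.37
Round up: n = 237.

237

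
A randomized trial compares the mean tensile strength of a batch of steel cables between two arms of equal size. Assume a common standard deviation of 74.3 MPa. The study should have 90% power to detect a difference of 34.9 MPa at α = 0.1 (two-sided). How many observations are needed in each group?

For two equal groups, n per group = 2·((z_{α/2} + z_β)·σ/δ)².
z_{α/2} = 1.645; z_β = 1.282 (power 90%).
n = 2 × (2.927 × 74.3 / 34.9)² = 2 × 38.83 = 77.66
Round up: n = 78 per group.

78 per group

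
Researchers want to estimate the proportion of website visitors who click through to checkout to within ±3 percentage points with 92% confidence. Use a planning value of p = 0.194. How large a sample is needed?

For a proportion with margin E = 0.03 at 92% confidence, z = 1.751.
n = p̂(1−p̂)(z/E)² = 0.194 × 0.806 × (1.751/0.03)² = 532.68
Round up: n = 533.

533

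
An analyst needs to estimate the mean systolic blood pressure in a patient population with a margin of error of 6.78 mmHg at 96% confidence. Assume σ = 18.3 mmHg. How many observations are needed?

For a mean, the margin of error is E = z·σ/√n, so n = (zσ/E)².
At 96% confidence, z = 2.054.
n = (2.054 × 18.3 / 6.78)² = 30.74
Round up: n = 31.

31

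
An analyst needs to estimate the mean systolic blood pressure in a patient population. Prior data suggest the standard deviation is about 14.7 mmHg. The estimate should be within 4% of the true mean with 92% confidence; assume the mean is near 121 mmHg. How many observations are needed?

29

For a mean, the margin of error is E = z·σ/√n, so n = (zσ/E)².
At 92% confidence, z = 1.751.
E = 4% of 121 = 4.84 mmHg.
n = (1.751 × 14.7 / 4.84)² = 28.28
Round up: n = 29.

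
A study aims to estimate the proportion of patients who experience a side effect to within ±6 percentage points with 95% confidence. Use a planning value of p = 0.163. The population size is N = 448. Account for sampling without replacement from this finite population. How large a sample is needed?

111

For a proportion with margin E = 0.06 at 95% confidence, z = 1.960.
n = p̂(1−p̂)(z/E)² = 0.163 × 0.837 × (1.960/0.06)² = 145.59 — call this n₀.
Finite-population correction with N = 448: n = n₀ / (1 + (n₀−1)/N) = 145.59 / 1.323 = 110.05
Round up: n = 111.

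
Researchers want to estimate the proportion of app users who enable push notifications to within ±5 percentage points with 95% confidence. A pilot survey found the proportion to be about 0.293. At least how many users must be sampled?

319

For a proportion with margin E = 0.05 at 95% confidence, z = 1.960.
n = p̂(1−p̂)(z/E)² = 0.293 × 0.707 × (1.960/0.05)² = 318.32
Round up: n = 319.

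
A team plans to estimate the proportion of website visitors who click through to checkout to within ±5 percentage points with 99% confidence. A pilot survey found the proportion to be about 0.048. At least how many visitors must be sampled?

For a proportion with margin E = 0.05 at 99% confidence, z = 2.576.
n = p̂(1−p̂)(z/E)² = 0.048 × 0.952 × (2.576/0.05)² = 121.29
Round up: n = 122.

n = 122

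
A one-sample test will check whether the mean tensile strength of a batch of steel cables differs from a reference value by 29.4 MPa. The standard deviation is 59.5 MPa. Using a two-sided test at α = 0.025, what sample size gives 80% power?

For a one-sample z-test, n = ((z_{α/2} + z_β)·σ/δ)².
z_{α/2} = 2.241 (two-sided α = 0.025); z_β = 0.842 (power 80% → β = 0.2).
n = (3.083 × 59.5 / 29.4)² = 38.93
Round up: n = 39.

n = 39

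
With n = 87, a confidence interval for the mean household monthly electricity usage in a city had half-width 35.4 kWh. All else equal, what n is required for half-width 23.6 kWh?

Margin of error scales as 1/√n, so n₂ = n₁·(E₁/E₂)².
n₂ = 87 × (35.4/23.6)² = 87 × 2.25 = 195.75
Round up: n₂ = 196.

n = 196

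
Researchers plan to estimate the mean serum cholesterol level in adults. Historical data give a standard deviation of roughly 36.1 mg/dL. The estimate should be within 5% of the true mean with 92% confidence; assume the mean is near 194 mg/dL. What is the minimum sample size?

43

For a mean, the margin of error is E = z·σ/√n, so n = (zσ/E)².
At 92% confidence, z = 1.751.
E = 5% of 194 = 9.7 mg/dL.
n = (1.751 × 36.1 / 9.7)² = 42.47
Round up: n = 43.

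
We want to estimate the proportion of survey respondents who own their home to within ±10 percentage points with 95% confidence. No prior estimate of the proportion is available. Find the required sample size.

97

For a proportion with margin E = 0.1 at 95% confidence, z = 1.960.
With no prior estimate, use p = 0.5, which maximizes p(1−p) at 0.25.
n = 0.25 × (z/E)² = 0.25 × (1.960/0.1)² = 96.04
Round up: n = 97.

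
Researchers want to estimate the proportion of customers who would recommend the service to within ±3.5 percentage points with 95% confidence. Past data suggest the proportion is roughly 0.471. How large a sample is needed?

782

For a proportion with margin E = 0.035 at 95% confidence, z = 1.960.
n = p̂(1−p̂)(z/E)² = 0.471 × 0.529 × (1.960/0.035)² = 781.36
Round up: n = 782.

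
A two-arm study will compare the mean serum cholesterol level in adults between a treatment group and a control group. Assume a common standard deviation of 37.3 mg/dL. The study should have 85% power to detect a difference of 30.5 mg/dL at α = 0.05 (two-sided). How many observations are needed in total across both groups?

For two equal groups, n per group = 2·((z_{α/2} + z_β)·σ/δ)².
z_{α/2} = 1.960; z_β = 1.036 (power 85%).
n = 2 × (2.996 × 37.3 / 30.5)² = 2 × 13.42 = 26.84
Round up: n = 27 per group.
Total across both groups: 2 × 27 = 54.

54 total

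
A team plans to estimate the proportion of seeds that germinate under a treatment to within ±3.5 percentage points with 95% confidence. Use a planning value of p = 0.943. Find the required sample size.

n = 169

For a proportion with margin E = 0.035 at 95% confidence, z = 1.960.
n = p̂(1−p̂)(z/E)² = 0.943 × 0.057 × (1.960/0.035)² = 168.56
Round up: n = 169.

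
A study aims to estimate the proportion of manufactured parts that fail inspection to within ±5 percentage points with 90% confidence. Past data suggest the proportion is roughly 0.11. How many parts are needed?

For a proportion with margin E = 0.05 at 90% confidence, z = 1.645.
n = p̂(1−p̂)(z/E)² = 0.11 × 0.89 × (1.645/0.05)² = 105.97
Round up: n = 106.

n = 106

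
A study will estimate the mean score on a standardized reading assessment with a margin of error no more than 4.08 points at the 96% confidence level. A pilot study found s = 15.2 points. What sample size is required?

59

For a mean, the margin of error is E = z·σ/√n, so n = (zσ/E)².
At 96% confidence, z = 2.054.
n = (2.054 × 15.2 / 4.08)² = 58.56
Round up: n = 59.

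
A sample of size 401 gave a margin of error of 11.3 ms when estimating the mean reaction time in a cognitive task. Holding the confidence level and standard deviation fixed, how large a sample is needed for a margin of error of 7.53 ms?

904

Margin of error scales as 1/√n, so n₂ = n₁·(E₁/E₂)².
n₂ = 401 × (11.3/7.53)² = 401 × 2.252 = 903.05
Round up: n₂ = 904.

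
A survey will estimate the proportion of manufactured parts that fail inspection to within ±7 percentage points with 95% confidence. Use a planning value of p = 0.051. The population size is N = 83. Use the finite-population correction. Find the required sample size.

For a proportion with margin E = 0.07 at 95% confidence, z = 1.960.
n = p̂(1−p̂)(z/E)² = 0.051 × 0.949 × (1.960/0.07)² = 37.94 — call this n₀.
Finite-population correction with N = 83: n = n₀ / (1 + (n₀−1)/N) = 37.94 / 1.445 = 26.26
Round up: n = 27.

27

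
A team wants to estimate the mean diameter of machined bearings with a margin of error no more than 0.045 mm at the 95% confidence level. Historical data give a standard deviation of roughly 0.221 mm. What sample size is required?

For a mean, the margin of error is E = z·σ/√n, so n = (zσ/E)².
At 95% confidence, z = 1.960.
n = (1.960 × 0.221 / 0.045)² = 92.66
Round up: n = 93.

93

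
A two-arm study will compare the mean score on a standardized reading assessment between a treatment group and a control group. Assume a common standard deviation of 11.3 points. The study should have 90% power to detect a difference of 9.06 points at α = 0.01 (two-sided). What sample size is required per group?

47 per group

For two equal groups, n per group = 2·((z_{α/2} + z_β)·σ/δ)².
z_{α/2} = 2.576; z_β = 1.282 (power 90%).
n = 2 × (3.858 × 11.3 / 9.06)² = 2 × 23.15 = 46.30
Round up: n = 47 per group.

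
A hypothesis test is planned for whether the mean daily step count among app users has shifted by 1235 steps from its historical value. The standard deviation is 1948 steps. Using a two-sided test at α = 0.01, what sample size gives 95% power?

45

For a one-sample z-test, n = ((z_{α/2} + z_β)·σ/δ)².
z_{α/2} = 2.576 (two-sided α = 0.01); z_β = 1.645 (power 95% → β = 0.05).
n = (4.221 × 1948 / 1235)² = 44.33
Round up: n = 45.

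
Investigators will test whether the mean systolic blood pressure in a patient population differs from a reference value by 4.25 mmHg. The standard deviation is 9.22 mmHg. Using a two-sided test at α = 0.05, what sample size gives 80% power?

For a one-sample z-test, n = ((z_{α/2} + z_β)·σ/δ)².
z_{α/2} = 1.960 (two-sided α = 0.05); z_β = 0.842 (power 80% → β = 0.2).
n = (2.802 × 9.22 / 4.25)² = 36.95
Round up: n = 37.

37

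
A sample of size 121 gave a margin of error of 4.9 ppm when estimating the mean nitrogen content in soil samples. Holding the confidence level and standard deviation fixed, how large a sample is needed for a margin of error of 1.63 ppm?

Margin of error scales as 1/√n, so n₂ = n₁·(E₁/E₂)².
n₂ = 121 × (4.9/1.63)² = 121 × 9.037 = 1093.48
Round up: n₂ = 1094.

1094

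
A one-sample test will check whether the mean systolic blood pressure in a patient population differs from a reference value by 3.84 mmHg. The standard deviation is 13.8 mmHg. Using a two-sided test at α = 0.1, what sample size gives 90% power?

For a one-sample z-test, n = ((z_{α/2} + z_β)·σ/δ)².
z_{α/2} = 1.645 (two-sided α = 0.1); z_β = 1.282 (power 90% → β = 0.1).
n = (2.927 × 13.8 / 3.84)² = 110.65
Round up: n = 111.

111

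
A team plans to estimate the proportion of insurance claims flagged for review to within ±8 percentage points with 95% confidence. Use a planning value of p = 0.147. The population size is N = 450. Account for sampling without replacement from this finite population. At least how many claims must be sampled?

n = 65

For a proportion with margin E = 0.08 at 95% confidence, z = 1.960.
n = p̂(1−p̂)(z/E)² = 0.147 × 0.853 × (1.960/0.08)² = 75.27 — call this n₀.
Finite-population correction with N = 450: n = n₀ / (1 + (n₀−1)/N) = 75.27 / 1.165 = 64.61
Round up: n = 65.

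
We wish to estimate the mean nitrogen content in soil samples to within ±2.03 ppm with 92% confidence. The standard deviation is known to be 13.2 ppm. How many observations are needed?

For a mean, the margin of error is E = z·σ/√n, so n = (zσ/E)².
At 92% confidence, z = 1.751.
n = (1.751 × 13.2 / 2.03)² = 129.64
Round up: n = 130.

130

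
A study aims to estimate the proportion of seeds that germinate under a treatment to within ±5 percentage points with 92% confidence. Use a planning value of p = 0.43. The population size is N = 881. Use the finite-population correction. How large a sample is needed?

For a proportion with margin E = 0.05 at 92% confidence, z = 1.751.
n = p̂(1−p̂)(z/E)² = 0.43 × 0.57 × (1.751/0.05)² = 300.59 — call this n₀.
Finite-population correction with N = 881: n = n₀ / (1 + (n₀−1)/N) = 300.59 / 1.34 = 224.32
Round up: n = 225.

225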